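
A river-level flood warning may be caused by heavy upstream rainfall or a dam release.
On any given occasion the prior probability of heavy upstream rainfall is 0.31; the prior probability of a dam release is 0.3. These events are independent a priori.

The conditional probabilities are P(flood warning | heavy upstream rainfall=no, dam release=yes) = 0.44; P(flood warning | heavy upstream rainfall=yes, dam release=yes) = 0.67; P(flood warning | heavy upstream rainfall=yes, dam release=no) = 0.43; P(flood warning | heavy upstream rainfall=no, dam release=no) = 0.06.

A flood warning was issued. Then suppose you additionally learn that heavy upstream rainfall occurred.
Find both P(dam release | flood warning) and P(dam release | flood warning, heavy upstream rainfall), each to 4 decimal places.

P(flood warning) = 0.06·0.69·0.7 + 0.44·0.69·0.3 + 0.43·0.31·0.7 + 0.67·0.31·0.3 = 0.028980 + 0.091080 + 0.093310 + 0.062310 = 0.275680
Restricting to configurations with dam release present: 0.091080 + 0.062310 = 0.153390.
P(dam release | flood warning) = 0.153390 / 0.275680 ≈ 0.5564

Now also conditioning on heavy upstream rainfall=true:
Enumerate both values of dam release and weight by the priors:
  P(flood warning | heavy upstream rainfall) = 0.43*0.7 + 0.67*0.3
        = 0.301000 + 0.201000 = 0.502000
Configurations with dam release contribute 0.201000, so
  P(dam release | flood warning, heavy upstream rainfall) = 0.201000 / 0.502000 ≈ 0.4004

P(dam release | flood warning) ≈ 0.5564; P(dam release | flood warning, heavy upstream rainfall) ≈ 0.4004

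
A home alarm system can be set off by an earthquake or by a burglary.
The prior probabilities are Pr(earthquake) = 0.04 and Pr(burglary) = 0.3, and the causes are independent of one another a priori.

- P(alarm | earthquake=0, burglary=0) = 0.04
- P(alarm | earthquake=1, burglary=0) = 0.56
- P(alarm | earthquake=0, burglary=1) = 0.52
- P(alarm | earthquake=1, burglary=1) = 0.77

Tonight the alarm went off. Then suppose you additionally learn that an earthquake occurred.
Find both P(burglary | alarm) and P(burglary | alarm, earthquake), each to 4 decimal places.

P(burglary | alarm) ≈ 0.7888; P(burglary | alarm, earthquake) ≈ 0.3708

P(alarm) = 0.04×0.96×0.7 + 0.52×0.96×0.3 + 0.56×0.04×0.7 + 0.77×0.04×0.3 = 0.026880 + 0.149760 + 0.015680 + 0.009240 = 0.201560
The burglary-present share is 0.149760 + 0.009240 = 0.159000.
Hence the posterior is 0.159000/0.201560 ≈ 0.7888.

Now also conditioning on earthquake=true:
For the numerator, keep only burglary=true terms: 0.77×0.3 = 0.231000
Normalizer over all consistent configurations: 0.56×0.7 + 0.77×0.3 = 0.623000
P(burglary | alarm, earthquake) = 0.231000/0.623000 ≈ 0.3708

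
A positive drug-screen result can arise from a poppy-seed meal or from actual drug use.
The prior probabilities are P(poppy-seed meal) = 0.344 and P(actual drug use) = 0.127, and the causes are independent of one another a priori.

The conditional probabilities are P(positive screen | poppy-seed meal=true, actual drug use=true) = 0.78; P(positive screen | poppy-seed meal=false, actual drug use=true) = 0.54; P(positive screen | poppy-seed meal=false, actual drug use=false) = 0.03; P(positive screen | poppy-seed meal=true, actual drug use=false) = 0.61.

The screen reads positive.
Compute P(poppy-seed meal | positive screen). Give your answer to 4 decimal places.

Weight on poppy-seed meal=true, given the evidence: 0.183190 + 0.034077 = 0.217267
Normalizer over all consistent configurations: 0.03·0.656·0.873 + 0.54·0.656·0.127 + 0.61·0.344·0.873 + 0.78·0.344·0.127 = 0.279436
P(poppy-seed meal | positive screen) = 0.217267/0.279436 ≈ 0.7775

P(poppy-seed meal | positive screen) ≈ 0.7775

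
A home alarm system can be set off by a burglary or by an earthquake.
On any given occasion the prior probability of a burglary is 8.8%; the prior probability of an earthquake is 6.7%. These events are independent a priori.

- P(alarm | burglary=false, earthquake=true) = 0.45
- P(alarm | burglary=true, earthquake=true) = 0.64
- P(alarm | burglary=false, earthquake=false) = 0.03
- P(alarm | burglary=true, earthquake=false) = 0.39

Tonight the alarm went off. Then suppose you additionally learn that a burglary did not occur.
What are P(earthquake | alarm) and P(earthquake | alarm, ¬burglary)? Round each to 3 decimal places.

By total probability over the 4 (burglary, earthquake) configurations:
  P(alarm) = 0.03·0.912·0.933 + 0.45·0.912·0.067 + 0.39·0.088·0.933 + 0.64·0.088·0.067
        = 0.025527 + 0.027497 + 0.032021 + 0.003773 = 0.088818
Keeping only the earthquake-present terms gives 0.031270, so
  P(earthquake | alarm) = 0.031270 / 0.088818 ≈ 0.352

Now also conditioning on burglary≠true:
Sum P(alarm|·) weighted by the priors over both values of earthquake:
  P(alarm | ¬burglary) = 0.03*0.933 + 0.45*0.067
        = 0.027990 + 0.030150 = 0.058140
The terms with earthquake present sum to 0.030150, so
  P(earthquake | alarm, ¬burglary) = 0.030150 / 0.058140 ≈ 0.519
With burglary excluded, earthquake must carry more of the explanatory weight for the alarm.

P(earthquake | alarm) ≈ 0.352; P(earthquake | alarm, ¬burglary) ≈ 0.519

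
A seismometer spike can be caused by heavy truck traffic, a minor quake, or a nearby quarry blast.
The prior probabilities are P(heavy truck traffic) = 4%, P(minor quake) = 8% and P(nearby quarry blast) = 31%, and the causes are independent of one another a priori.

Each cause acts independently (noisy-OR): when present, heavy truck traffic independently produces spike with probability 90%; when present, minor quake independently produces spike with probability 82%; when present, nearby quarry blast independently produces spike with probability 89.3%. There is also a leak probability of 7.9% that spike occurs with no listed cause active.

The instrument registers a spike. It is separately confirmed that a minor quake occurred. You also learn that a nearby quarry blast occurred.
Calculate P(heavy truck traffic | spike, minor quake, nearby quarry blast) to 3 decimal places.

Under noisy-OR, P(spike | causes) = 1 − (1−0.079)·∏(1−qᵢ) over the active causes.
For the numerator, keep only heavy truck traffic=true terms: 0.998226·0.04 = 0.039929
The normalizing constant is 0.982262·0.96 + 0.998226·0.04 = 0.982901
P(heavy truck traffic | spike, minor quake, nearby quarry blast) = 0.039929/0.982901 ≈ 0.041

P(heavy truck traffic | spike, minor quake, nearby quarry blast) ≈ 0.041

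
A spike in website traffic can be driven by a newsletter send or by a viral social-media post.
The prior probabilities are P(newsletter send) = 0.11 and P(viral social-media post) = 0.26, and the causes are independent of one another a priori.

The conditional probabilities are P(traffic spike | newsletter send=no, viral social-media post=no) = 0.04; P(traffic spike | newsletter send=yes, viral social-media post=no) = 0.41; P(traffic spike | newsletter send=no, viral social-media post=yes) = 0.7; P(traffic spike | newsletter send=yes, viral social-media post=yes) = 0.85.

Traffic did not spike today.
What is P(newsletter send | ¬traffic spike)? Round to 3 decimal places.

Sum P(¬traffic spike|·) weighted by the priors over the 4 (newsletter send, viral social-media post) configurations:
  P(¬traffic spike) = 0.96*0.89*0.74 + 0.3*0.89*0.26 + 0.59*0.11*0.74 + 0.15*0.11*0.26
        = 0.632256 + 0.069420 + 0.048026 + 0.004290 = 0.753992
Keeping only the newsletter send-present terms gives 0.052316, so
  P(newsletter send | ¬traffic spike) = 0.052316 / 0.753992 ≈ 0.069

P(newsletter send | ¬traffic spike) ≈ 0.069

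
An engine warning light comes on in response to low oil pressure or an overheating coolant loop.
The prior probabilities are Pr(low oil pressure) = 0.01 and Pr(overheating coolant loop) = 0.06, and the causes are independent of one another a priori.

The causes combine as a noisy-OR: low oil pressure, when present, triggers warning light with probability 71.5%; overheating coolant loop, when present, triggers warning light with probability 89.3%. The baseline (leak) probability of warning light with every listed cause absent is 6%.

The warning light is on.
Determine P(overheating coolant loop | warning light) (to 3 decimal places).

Under noisy-OR, P(warning light | causes) = 1 − (1−0.06)·∏(1−qᵢ) over the active causes.
Sum P(warning light|·) weighted by the priors over the 4 (low oil pressure, overheating coolant loop) configurations:
  P(warning light) = 0.06*0.99*0.94 + 0.89942*0.99*0.06 + 0.7321*0.01*0.94 + 0.971335*0.01*0.06
        = 0.055836 + 0.053426 + 0.006882 + 0.000583 = 0.116727
Configurations with overheating coolant loop contribute 0.054009, so
  P(overheating coolant loop | warning light) = 0.054009 / 0.116727 ≈ 0.463

P(overheating coolant loop | warning light) ≈ 0.463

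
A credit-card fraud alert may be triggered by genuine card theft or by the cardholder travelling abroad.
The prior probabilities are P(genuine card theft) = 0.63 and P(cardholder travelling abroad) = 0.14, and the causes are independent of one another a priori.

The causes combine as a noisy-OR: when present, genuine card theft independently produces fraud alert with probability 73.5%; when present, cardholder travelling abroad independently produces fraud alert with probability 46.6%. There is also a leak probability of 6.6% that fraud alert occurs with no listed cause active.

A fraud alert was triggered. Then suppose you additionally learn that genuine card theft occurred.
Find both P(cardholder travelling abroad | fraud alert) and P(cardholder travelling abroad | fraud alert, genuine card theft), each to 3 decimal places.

Under noisy-OR, P(fraud alert | causes) = 1 − (1−0.066)·∏(1−qᵢ) over the active causes.
For the numerator, keep only cardholder travelling abroad=true terms: 0.025964 + 0.076543 = 0.102507
The normalizing constant is 0.066·0.37·0.86 + 0.501244·0.37·0.14 + 0.75249·0.63·0.86 + 0.86783·0.63·0.14 = 0.531207
P(cardholder travelling abroad | fraud alert) = 0.102507/0.531207 ≈ 0.193

With the extra evidence:
Sum P(fraud alert|·) weighted by the priors over both values of cardholder travelling abroad:
  P(fraud alert | genuine card theft) = 0.75249×0.86 + 0.86783×0.14
        = 0.647141 + 0.121496 = 0.768637
Keeping only the cardholder travelling abroad-present terms gives 0.121496, so
  P(cardholder travelling abroad | fraud alert, genuine card theft) = 0.121496 / 0.768637 ≈ 0.158

P(cardholder travelling abroad | fraud alert) ≈ 0.193; P(cardholder travelling abroad | fraud alert, genuine card theft) ≈ 0.158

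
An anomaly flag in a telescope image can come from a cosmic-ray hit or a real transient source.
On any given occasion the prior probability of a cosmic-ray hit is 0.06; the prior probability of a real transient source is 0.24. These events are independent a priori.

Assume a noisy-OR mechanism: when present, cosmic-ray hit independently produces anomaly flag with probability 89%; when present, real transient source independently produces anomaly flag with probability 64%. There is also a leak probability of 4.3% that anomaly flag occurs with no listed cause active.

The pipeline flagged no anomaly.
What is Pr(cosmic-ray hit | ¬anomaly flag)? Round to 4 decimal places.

Under noisy-OR, P(anomaly flag | causes) = 1 − (1−0.043)·∏(1−qᵢ) over the active causes.
Enumerate the 4 (cosmic-ray hit, real transient source) configurations and weight by the priors:
  P(¬anomaly flag) = 0.957×0.94×0.76 + 0.34452×0.94×0.24 + 0.10527×0.06×0.76 + 0.037897×0.06×0.24
        = 0.683681 + 0.077724 + 0.004800 + 0.000546 = 0.766751
Keeping only the cosmic-ray hit-present terms gives 0.005346, so
  P(cosmic-ray hit | ¬anomaly flag) = 0.005346 / 0.766751 ≈ 0.0070

Pr(cosmic-ray hit | ¬anomaly flag) ≈ 0.0070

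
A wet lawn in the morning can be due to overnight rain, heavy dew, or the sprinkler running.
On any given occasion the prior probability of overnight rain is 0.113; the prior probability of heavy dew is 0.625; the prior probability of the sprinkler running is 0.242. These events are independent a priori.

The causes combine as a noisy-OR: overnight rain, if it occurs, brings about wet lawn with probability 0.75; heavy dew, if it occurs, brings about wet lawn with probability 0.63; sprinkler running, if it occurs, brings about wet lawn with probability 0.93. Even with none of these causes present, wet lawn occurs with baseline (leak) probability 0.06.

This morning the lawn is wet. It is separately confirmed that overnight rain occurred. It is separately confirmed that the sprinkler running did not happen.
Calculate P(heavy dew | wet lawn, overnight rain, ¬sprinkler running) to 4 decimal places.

Under noisy-OR, P(wet lawn | causes) = 1 − (1−0.06)·∏(1−qᵢ) over the active causes.
P(wet lawn | overnight rain, ¬sprinkler running) = 0.765×0.375 + 0.91305×0.625 = 0.286875 + 0.570656 = 0.857531
Of this, 0.570656 comes from 0.91305×0.625 (the heavy dew=true cases).
P(heavy dew | wet lawn, overnight rain, ¬sprinkler running) = 0.570656 / 0.857531 ≈ 0.6655

P(heavy dew | wet lawn, overnight rain, ¬sprinkler running) ≈ 0.6655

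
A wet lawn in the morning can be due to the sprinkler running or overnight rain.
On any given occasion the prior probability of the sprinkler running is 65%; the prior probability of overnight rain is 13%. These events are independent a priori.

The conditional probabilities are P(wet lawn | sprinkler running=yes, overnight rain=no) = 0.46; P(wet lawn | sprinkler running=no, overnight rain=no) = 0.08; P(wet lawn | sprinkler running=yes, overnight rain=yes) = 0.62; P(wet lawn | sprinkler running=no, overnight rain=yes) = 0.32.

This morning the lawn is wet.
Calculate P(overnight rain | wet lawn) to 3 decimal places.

P(overnight rain | wet lawn) ≈ 0.191

P(wet lawn) = 0.08×0.35×0.87 + 0.32×0.35×0.13 + 0.46×0.65×0.87 + 0.62×0.65×0.13 = 0.024360 + 0.014560 + 0.260130 + 0.052390 = 0.351440
The overnight rain-present share is 0.014560 + 0.052390 = 0.066950.
P(overnight rain | wet lawn) = 0.066950 / 0.351440 ≈ 0.191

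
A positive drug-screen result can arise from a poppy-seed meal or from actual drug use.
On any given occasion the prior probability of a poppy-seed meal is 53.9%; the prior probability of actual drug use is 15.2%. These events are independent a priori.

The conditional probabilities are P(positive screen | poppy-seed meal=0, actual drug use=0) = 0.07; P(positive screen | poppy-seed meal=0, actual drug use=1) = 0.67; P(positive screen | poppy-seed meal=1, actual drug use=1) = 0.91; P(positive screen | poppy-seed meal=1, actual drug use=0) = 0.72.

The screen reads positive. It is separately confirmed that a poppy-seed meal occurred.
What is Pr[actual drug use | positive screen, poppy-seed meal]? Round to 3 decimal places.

P(positive screen | poppy-seed meal) = 0.72*0.848 + 0.91*0.152 = 0.610560 + 0.138320 = 0.748880
Of this, 0.138320 comes from 0.91*0.152 (the actual drug use=true cases).
P(actual drug use | positive screen, poppy-seed meal) = 0.138320 / 0.748880 ≈ 0.185

Pr[actual drug use | positive screen, poppy-seed meal] ≈ 0.185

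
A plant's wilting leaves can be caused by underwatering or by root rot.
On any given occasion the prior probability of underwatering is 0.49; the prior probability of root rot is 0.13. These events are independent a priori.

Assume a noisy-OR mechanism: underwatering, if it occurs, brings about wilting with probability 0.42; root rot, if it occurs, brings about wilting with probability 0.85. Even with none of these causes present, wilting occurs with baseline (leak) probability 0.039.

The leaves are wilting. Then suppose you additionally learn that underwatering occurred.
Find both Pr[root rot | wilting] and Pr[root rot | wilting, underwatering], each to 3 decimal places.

Under noisy-OR, P(wilting | causes) = 1 − (1−0.039)·∏(1−qᵢ) over the active causes.
Weight on root rot=true, given the evidence: 0.056743 + 0.058374 = 0.115117
The normalizing constant is 0.039*0.51*0.87 + 0.85585*0.51*0.13 + 0.44262*0.49*0.87 + 0.916393*0.49*0.13 = 0.321110
Posterior = 0.115117 / 0.321110 ≈ 0.358

With the extra evidence:
Sum P(wilting|·) weighted by the priors over both values of root rot:
  P(wilting | underwatering) = 0.44262×0.87 + 0.916393×0.13
        = 0.385079 + 0.119131 = 0.504210
The terms with root rot present sum to 0.119131, so
  P(root rot | wilting, underwatering) = 0.119131 / 0.504210 ≈ 0.236
The drop from 0.358 to 0.236 is the explaining-away (discounting) effect.

Pr[root rot | wilting] ≈ 0.358; Pr[root rot | wilting, underwatering] ≈ 0.236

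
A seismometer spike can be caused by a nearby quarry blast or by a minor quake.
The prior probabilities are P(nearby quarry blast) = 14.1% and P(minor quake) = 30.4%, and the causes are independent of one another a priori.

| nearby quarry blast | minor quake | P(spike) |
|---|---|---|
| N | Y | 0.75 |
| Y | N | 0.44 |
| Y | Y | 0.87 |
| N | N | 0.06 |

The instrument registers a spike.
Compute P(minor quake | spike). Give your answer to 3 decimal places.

Weight on minor quake=true, given the evidence: 0.195852 + 0.037292 = 0.233144
The normalizing constant is 0.06·0.859·0.696 + 0.75·0.859·0.304 + 0.44·0.141·0.696 + 0.87·0.141·0.304 = 0.312196
Posterior = 0.233144 / 0.312196 ≈ 0.747

P(minor quake | spike) ≈ 0.747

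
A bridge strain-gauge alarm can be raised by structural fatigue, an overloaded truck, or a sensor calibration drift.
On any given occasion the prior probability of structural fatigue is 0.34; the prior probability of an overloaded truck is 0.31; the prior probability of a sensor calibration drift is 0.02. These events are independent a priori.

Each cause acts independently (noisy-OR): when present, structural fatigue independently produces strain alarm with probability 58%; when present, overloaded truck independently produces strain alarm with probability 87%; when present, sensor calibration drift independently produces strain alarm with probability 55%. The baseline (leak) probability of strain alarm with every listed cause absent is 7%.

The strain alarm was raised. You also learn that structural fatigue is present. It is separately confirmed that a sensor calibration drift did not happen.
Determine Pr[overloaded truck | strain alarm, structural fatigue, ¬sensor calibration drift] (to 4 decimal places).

Under noisy-OR, P(strain alarm | causes) = 1 − (1−0.07)·∏(1−qᵢ) over the active causes.
P(strain alarm | structural fatigue, ¬sensor calibration drift) = 0.6094×0.69 + 0.949222×0.31 = 0.420486 + 0.294259 = 0.714745
Of this, 0.294259 comes from 0.949222×0.31 (the overloaded truck=true cases).
So P(overloaded truck | strain alarm, structural fatigue, ¬sensor calibration drift) = 0.294259/0.714745 ≈ 0.4117.

Pr[overloaded truck | strain alarm, structural fatigue, ¬sensor calibration drift] ≈ 0.4117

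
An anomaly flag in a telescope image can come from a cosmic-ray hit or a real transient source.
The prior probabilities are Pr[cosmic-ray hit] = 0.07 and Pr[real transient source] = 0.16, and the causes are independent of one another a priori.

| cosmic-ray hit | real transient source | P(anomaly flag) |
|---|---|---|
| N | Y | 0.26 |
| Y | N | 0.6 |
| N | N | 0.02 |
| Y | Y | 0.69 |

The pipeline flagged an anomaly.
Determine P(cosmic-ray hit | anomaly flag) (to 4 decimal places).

P(cosmic-ray hit | anomaly flag) ≈ 0.4419

For the numerator, keep only cosmic-ray hit=true terms: 0.035280 + 0.007728 = 0.043008
Normalizer over all consistent configurations: 0.02×0.93×0.84 + 0.26×0.93×0.16 + 0.6×0.07×0.84 + 0.69×0.07×0.16 = 0.097320
P(cosmic-ray hit | anomaly flag) = 0.043008/0.097320 ≈ 0.4419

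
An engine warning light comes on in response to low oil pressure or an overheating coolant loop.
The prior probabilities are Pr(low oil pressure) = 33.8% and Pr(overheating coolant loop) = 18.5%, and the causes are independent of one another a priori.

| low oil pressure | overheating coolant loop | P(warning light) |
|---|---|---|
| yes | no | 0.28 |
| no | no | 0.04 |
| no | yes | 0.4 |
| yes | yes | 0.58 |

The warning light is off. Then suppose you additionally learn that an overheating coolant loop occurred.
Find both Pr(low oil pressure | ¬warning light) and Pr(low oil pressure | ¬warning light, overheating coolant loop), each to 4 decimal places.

Sum P(¬warning light|·) weighted by the priors over the 4 (low oil pressure, overheating coolant loop) configurations:
  P(¬warning light) = 0.96×0.662×0.815 + 0.6×0.662×0.185 + 0.72×0.338×0.815 + 0.42×0.338×0.185
        = 0.517949 + 0.073482 + 0.198338 + 0.026263 = 0.816032
Configurations with low oil pressure contribute 0.224601, so
  P(low oil pressure | ¬warning light) = 0.224601 / 0.816032 ≈ 0.2752

Now also conditioning on overheating coolant loop=true:
By total probability over both values of low oil pressure:
  P(¬warning light | overheating coolant loop) = 0.6·0.662 + 0.42·0.338
        = 0.397200 + 0.141960 = 0.539160
The terms with low oil pressure present sum to 0.141960, so
  P(low oil pressure | ¬warning light, overheating coolant loop) = 0.141960 / 0.539160 ≈ 0.2633

Pr(low oil pressure | ¬warning light) ≈ 0.2752; Pr(low oil pressure | ¬warning light, overheating coolant loop) ≈ 0.2633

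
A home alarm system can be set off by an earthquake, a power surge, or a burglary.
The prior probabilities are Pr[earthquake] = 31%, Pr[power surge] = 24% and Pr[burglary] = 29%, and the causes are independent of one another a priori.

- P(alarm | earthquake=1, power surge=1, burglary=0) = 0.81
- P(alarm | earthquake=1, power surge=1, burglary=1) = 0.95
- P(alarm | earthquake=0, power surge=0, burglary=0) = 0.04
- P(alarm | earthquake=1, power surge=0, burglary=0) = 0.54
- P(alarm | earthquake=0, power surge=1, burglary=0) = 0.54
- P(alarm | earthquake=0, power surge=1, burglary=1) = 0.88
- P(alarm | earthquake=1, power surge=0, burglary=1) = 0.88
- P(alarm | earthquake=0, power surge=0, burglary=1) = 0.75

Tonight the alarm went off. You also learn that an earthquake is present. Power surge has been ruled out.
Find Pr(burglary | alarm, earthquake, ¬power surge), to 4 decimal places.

Pr(burglary | alarm, earthquake, ¬power surge) ≈ 0.3996

Enumerate both values of burglary and weight by the priors:
  P(alarm | earthquake, ¬power surge) = 0.54*0.71 + 0.88*0.29
        = 0.383400 + 0.255200 = 0.638600
The terms with burglary present sum to 0.255200, so
  P(burglary | alarm, earthquake, ¬power surge) = 0.255200 / 0.638600 ≈ 0.3996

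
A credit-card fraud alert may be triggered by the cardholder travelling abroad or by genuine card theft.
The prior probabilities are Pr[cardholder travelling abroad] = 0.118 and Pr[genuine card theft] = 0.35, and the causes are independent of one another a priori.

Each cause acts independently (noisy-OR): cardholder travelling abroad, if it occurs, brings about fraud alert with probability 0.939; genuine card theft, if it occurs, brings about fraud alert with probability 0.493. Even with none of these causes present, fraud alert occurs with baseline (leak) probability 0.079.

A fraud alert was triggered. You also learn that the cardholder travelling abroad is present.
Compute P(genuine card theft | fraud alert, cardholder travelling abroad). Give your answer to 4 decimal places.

P(genuine card theft | fraud alert, cardholder travelling abroad) ≈ 0.3566

Under noisy-OR, P(fraud alert | causes) = 1 − (1−0.079)·∏(1−qᵢ) over the active causes.
Sum P(fraud alert|·) weighted by the priors over both values of genuine card theft:
  P(fraud alert | cardholder travelling abroad) = 0.943819×0.65 + 0.971516×0.35
        = 0.613482 + 0.340031 = 0.953513
The terms with genuine card theft present sum to 0.340031, so
  P(genuine card theft | fraud alert, cardholder travelling abroad) = 0.340031 / 0.953513 ≈ 0.3566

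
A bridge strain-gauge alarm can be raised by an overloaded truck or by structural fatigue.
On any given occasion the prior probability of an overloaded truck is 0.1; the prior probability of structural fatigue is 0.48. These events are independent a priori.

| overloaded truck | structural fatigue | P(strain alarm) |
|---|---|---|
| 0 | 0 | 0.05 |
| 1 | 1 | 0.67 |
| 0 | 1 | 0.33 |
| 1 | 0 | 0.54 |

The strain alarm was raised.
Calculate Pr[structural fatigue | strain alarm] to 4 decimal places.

Pr[structural fatigue | strain alarm] ≈ 0.7724

Numerator (weight on configurations with structural fatigue): 0.142560 + 0.032160 = 0.174720
Normalizer over all consistent configurations: 0.05*0.9*0.52 + 0.33*0.9*0.48 + 0.54*0.1*0.52 + 0.67*0.1*0.48 = 0.226200
P(structural fatigue | strain alarm) = 0.174720/0.226200 ≈ 0.7724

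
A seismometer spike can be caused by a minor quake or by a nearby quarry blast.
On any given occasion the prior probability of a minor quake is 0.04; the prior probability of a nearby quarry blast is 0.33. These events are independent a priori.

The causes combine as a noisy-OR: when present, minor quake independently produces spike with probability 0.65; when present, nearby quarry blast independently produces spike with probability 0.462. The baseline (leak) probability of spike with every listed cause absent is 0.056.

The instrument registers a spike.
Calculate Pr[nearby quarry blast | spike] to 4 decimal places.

Under noisy-OR, P(spike | causes) = 1 − (1−0.056)·∏(1−qᵢ) over the active causes.
Numerator (weight on configurations with nearby quarry blast): 0.155906 + 0.010854 = 0.166760
The normalizing constant is 0.056×0.96×0.67 + 0.492128×0.96×0.33 + 0.6696×0.04×0.67 + 0.822245×0.04×0.33 = 0.220724
Posterior = 0.166760 / 0.220724 ≈ 0.7555

Pr[nearby quarry blast | spike] ≈ 0.7555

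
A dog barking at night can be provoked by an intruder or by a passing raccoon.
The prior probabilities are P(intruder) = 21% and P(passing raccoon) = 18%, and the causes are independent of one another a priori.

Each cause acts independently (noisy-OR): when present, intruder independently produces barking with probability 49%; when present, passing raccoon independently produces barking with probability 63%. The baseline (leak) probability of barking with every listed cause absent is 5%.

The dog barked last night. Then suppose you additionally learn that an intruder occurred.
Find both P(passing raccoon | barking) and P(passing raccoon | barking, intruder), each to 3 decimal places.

P(passing raccoon | barking) ≈ 0.504; P(passing raccoon | barking, intruder) ≈ 0.259

Under noisy-OR, P(barking | causes) = 1 − (1−0.05)·∏(1−qᵢ) over the active causes.
Enumerate the 4 (intruder, passing raccoon) configurations and weight by the priors:
  P(barking) = 0.05*0.79*0.82 + 0.6485*0.79*0.18 + 0.5155*0.21*0.82 + 0.820735*0.21*0.18
        = 0.032390 + 0.092217 + 0.088769 + 0.031024 = 0.244400
Keeping only the passing raccoon-present terms gives 0.123241, so
  P(passing raccoon | barking) = 0.123241 / 0.244400 ≈ 0.504

With the extra evidence:
Weight on passing raccoon=true, given the evidence: 0.820735×0.18 = 0.147732
Normalizer over all consistent configurations: 0.5155×0.82 + 0.820735×0.18 = 0.570442
P(passing raccoon | barking, intruder) = 0.147732/0.570442 ≈ 0.259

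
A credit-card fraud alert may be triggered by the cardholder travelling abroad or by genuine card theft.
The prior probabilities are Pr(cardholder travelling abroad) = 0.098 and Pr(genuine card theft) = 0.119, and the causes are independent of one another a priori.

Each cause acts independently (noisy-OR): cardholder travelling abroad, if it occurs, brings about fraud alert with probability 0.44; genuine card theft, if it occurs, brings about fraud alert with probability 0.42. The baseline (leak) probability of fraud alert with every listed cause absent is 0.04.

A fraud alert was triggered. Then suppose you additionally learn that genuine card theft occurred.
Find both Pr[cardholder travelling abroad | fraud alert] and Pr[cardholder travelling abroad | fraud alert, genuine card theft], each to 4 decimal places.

Pr[cardholder travelling abroad | fraud alert] ≈ 0.3766; Pr[cardholder travelling abroad | fraud alert, genuine card theft] ≈ 0.1444

Under noisy-OR, P(fraud alert | causes) = 1 − (1−0.04)·∏(1−qᵢ) over the active causes.
P(fraud alert) = 0.04×0.902×0.881 + 0.4432×0.902×0.119 + 0.4624×0.098×0.881 + 0.688192×0.098×0.119 = 0.031786 + 0.047572 + 0.039923 + 0.008026 = 0.127307
Restricting to configurations with cardholder travelling abroad present: 0.039923 + 0.008026 = 0.047949.
Hence the posterior is 0.047949/0.127307 ≈ 0.3766.

Now also conditioning on genuine card theft=true:
Weight on cardholder travelling abroad=true, given the evidence: 0.688192·0.098 = 0.067443
The normalizing constant is 0.4432·0.902 + 0.688192·0.098 = 0.467209
P(cardholder travelling abroad | fraud alert, genuine card theft) = 0.067443/0.467209 ≈ 0.1444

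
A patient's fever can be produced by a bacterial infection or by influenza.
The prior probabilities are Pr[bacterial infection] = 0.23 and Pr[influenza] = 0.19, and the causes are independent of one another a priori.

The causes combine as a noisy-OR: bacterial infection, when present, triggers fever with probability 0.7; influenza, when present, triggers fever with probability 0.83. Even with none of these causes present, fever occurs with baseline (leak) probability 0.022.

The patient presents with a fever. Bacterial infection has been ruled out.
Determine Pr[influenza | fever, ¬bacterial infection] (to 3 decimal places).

Pr[influenza | fever, ¬bacterial infection] ≈ 0.899

Under noisy-OR, P(fever | causes) = 1 − (1−0.022)·∏(1−qᵢ) over the active causes.
By total probability over both values of influenza:
  P(fever | ¬bacterial infection) = 0.022×0.81 + 0.83374×0.19
        = 0.017820 + 0.158411 = 0.176231
The terms with influenza present sum to 0.158411, so
  P(influenza | fever, ¬bacterial infection) = 0.158411 / 0.176231 ≈ 0.899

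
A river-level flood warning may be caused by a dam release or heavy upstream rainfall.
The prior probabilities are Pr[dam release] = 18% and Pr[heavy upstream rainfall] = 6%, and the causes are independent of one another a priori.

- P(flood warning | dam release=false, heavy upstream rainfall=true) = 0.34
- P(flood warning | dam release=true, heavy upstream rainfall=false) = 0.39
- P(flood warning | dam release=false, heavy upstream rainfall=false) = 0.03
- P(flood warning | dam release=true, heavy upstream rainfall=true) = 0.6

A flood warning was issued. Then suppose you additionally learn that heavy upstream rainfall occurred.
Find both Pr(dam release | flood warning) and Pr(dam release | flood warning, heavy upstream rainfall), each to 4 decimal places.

Pr(dam release | flood warning) ≈ 0.6452; Pr(dam release | flood warning, heavy upstream rainfall) ≈ 0.2792

Enumerate the 4 (dam release, heavy upstream rainfall) configurations and weight by the priors:
  P(flood warning) = 0.03*0.82*0.94 + 0.34*0.82*0.06 + 0.39*0.18*0.94 + 0.6*0.18*0.06
        = 0.023124 + 0.016728 + 0.065988 + 0.006480 = 0.112320
Keeping only the dam release-present terms gives 0.072468, so
  P(dam release | flood warning) = 0.072468 / 0.112320 ≈ 0.6452

Now also conditioning on heavy upstream rainfall=true:
P(flood warning | heavy upstream rainfall) = 0.34·0.82 + 0.6·0.18 = 0.278800 + 0.108000 = 0.386800
Of this, 0.108000 comes from 0.6·0.18 (the dam release=true cases).
Hence the posterior is 0.108000/0.386800 ≈ 0.2792.
Conditioning on heavy upstream rainfall lowers the posterior on dam release: the classic explaining-away effect in a common-effect structure.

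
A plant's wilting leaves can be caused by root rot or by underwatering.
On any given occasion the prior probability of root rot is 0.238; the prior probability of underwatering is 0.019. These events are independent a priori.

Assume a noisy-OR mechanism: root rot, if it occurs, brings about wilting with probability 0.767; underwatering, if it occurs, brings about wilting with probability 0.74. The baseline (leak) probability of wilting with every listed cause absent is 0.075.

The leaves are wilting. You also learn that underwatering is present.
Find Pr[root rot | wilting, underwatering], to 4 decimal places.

Under noisy-OR, P(wilting | causes) = 1 − (1−0.075)·∏(1−qᵢ) over the active causes.
Enumerate both values of root rot and weight by the priors:
  P(wilting | underwatering) = 0.7595*0.762 + 0.943963*0.238
        = 0.578739 + 0.224663 = 0.803402
Keeping only the root rot-present terms gives 0.224663, so
  P(root rot | wilting, underwatering) = 0.224663 / 0.803402 ≈ 0.2796

Pr[root rot | wilting, underwatering] ≈ 0.2796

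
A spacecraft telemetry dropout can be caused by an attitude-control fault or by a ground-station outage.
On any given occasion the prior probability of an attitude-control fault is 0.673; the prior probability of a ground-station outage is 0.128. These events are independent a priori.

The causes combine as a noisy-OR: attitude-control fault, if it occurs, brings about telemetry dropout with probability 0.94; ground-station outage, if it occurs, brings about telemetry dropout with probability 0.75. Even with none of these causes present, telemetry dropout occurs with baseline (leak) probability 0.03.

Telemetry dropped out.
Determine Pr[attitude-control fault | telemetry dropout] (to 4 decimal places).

Pr[attitude-control fault | telemetry dropout] ≈ 0.9406

Under noisy-OR, P(telemetry dropout | causes) = 1 − (1−0.03)·∏(1−qᵢ) over the active causes.
P(telemetry dropout) = 0.03·0.327·0.872 + 0.7575·0.327·0.128 + 0.9418·0.673·0.872 + 0.98545·0.673·0.128 = 0.008554 + 0.031706 + 0.552701 + 0.084891 = 0.677852
The attitude-control fault-present share is 0.552701 + 0.084891 = 0.637592.
Hence the posterior is 0.637592/0.677852 ≈ 0.9406.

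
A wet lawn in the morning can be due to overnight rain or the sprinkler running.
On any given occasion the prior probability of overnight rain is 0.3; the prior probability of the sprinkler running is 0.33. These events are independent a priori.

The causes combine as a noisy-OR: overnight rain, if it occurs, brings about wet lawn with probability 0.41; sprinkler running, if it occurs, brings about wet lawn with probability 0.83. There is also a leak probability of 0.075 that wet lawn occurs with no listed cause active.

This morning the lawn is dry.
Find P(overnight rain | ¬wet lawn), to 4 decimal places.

P(overnight rain | ¬wet lawn) ≈ 0.2018

Under noisy-OR, P(wet lawn | causes) = 1 − (1−0.075)·∏(1−qᵢ) over the active causes.
P(¬wet lawn) = 0.925·0.7·0.67 + 0.15725·0.7·0.33 + 0.54575·0.3·0.67 + 0.092778·0.3·0.33 = 0.433825 + 0.036325 + 0.109696 + 0.009185 = 0.589031
The overnight rain-present share is 0.109696 + 0.009185 = 0.118881.
P(overnight rain | ¬wet lawn) = 0.118881 / 0.589031 ≈ 0.2018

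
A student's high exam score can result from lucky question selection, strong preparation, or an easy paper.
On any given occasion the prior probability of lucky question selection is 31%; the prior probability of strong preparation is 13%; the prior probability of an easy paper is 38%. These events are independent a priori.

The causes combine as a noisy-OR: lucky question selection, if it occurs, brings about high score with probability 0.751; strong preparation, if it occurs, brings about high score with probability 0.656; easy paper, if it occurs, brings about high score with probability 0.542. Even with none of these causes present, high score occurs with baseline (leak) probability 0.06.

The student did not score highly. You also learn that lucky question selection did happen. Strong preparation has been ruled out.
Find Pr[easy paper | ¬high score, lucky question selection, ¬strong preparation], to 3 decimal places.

Pr[easy paper | ¬high score, lucky question selection, ¬strong preparation] ≈ 0.219

Under noisy-OR, P(high score | causes) = 1 − (1−0.06)·∏(1−qᵢ) over the active causes.
P(¬high score | lucky question selection, ¬strong preparation) = 0.23406×0.62 + 0.107199×0.38 = 0.145117 + 0.040736 = 0.185853
Of this, 0.040736 comes from 0.107199×0.38 (the easy paper=true cases).
So P(easy paper | ¬high score, lucky question selection, ¬strong preparation) = 0.040736/0.185853 ≈ 0.219.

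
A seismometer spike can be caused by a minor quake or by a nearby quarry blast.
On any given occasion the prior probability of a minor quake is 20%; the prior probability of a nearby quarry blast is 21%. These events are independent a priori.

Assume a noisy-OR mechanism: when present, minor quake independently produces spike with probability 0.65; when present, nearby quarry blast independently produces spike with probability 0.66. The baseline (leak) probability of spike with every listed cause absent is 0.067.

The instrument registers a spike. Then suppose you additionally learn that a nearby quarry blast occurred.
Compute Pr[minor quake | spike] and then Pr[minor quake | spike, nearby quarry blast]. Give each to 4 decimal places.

Pr[minor quake | spike] ≈ 0.4779; Pr[minor quake | spike, nearby quarry blast] ≈ 0.2456

Under noisy-OR, P(spike | causes) = 1 − (1−0.067)·∏(1−qᵢ) over the active causes.
By total probability over the 4 (minor quake, nearby quarry blast) configurations:
  P(spike) = 0.067×0.8×0.79 + 0.68278×0.8×0.21 + 0.67345×0.2×0.79 + 0.888973×0.2×0.21
        = 0.042344 + 0.114707 + 0.106405 + 0.037337 = 0.300793
Configurations with minor quake contribute 0.143742, so
  P(minor quake | spike) = 0.143742 / 0.300793 ≈ 0.4779

Now condition on the additional information:
Enumerate both values of minor quake and weight by the priors:
  P(spike | nearby quarry blast) = 0.68278*0.8 + 0.888973*0.2
        = 0.546224 + 0.177795 = 0.724019
The terms with minor quake present sum to 0.177795, so
  P(minor quake | spike, nearby quarry blast) = 0.177795 / 0.724019 ≈ 0.2456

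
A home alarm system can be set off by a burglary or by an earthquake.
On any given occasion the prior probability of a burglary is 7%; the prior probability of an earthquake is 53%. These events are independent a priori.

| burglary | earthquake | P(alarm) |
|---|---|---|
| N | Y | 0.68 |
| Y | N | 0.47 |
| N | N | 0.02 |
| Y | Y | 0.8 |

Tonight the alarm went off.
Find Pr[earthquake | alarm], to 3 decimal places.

Pr[earthquake | alarm] ≈ 0.938

Numerator (weight on configurations with earthquake): 0.335172 + 0.029680 = 0.364852
Denominator P(alarm): 0.02×0.93×0.47 + 0.68×0.93×0.53 + 0.47×0.07×0.47 + 0.8×0.07×0.53 = 0.389057
P(earthquake | alarm) = 0.364852/0.389057 ≈ 0.938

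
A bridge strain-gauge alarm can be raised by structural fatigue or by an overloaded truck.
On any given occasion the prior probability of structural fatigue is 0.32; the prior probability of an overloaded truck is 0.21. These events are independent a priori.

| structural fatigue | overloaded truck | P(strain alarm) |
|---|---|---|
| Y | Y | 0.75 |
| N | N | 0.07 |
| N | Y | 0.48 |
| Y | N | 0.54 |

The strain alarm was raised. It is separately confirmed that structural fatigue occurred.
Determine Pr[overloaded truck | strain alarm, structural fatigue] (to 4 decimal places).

Pr[overloaded truck | strain alarm, structural fatigue] ≈ 0.2696

Sum P(strain alarm|·) weighted by the priors over both values of overloaded truck:
  P(strain alarm | structural fatigue) = 0.54*0.79 + 0.75*0.21
        = 0.426600 + 0.157500 = 0.584100
Configurations with overloaded truck contribute 0.157500, so
  P(overloaded truck | strain alarm, structural fatigue) = 0.157500 / 0.584100 ≈ 0.2696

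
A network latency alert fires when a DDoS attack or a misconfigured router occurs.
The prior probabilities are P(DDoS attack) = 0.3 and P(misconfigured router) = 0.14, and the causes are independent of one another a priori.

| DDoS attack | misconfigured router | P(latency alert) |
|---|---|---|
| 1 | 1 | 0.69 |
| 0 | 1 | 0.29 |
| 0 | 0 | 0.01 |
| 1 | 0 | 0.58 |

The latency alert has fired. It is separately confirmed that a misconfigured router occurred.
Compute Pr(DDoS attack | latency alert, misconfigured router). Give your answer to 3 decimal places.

By total probability over both values of DDoS attack:
  P(latency alert | misconfigured router) = 0.29·0.7 + 0.69·0.3
        = 0.203000 + 0.207000 = 0.410000
Configurations with DDoS attack contribute 0.207000, so
  P(DDoS attack | latency alert, misconfigured router) = 0.207000 / 0.410000 ≈ 0.505

Pr(DDoS attack | latency alert, misconfigured router) ≈ 0.505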